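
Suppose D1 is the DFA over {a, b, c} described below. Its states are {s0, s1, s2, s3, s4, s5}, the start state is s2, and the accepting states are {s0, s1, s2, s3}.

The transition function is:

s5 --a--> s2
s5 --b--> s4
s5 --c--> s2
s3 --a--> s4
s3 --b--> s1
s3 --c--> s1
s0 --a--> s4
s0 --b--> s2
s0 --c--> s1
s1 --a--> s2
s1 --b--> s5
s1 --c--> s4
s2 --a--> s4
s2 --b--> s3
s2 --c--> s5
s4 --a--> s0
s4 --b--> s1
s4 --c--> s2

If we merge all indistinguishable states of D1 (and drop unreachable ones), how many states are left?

6

Every state is reachable, so we keep all 6.
Initial partition by acceptance: {s0,s1,s2,s3} | {s4,s5}.
Split {s0,s1,s2,s3} by δ(·,a) → {s0,s2,s3} and {s1}.
Split {s0,s2,s3} by δ(·,b) → {s0,s2} and {s3}.
Split {s0,s2} by δ(·,b) → {s0} and {s2}.
On input a, block {s4,s5} splits into {s4} and {s5}.
No further refinement is possible. Final partition (6 blocks): {s0} | {s4} | {s1} | {s3} | {s2} | {s5}.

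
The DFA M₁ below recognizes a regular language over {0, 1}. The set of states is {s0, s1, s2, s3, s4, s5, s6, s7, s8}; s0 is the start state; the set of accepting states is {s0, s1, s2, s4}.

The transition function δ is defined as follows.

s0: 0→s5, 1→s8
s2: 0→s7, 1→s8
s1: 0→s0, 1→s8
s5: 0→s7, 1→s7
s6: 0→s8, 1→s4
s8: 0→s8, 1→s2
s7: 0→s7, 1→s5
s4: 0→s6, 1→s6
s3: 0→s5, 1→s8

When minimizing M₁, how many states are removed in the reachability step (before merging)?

4

No path from s0 leads to s1, s3, s4, s6; the other 5 states are all reachable.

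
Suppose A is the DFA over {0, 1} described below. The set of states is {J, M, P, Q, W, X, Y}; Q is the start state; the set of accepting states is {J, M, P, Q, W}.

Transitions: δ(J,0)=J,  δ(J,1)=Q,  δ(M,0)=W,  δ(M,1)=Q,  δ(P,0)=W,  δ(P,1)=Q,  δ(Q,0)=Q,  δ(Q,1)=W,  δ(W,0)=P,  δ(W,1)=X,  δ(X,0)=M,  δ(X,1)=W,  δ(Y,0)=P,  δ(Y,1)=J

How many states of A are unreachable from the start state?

2

No path from Q leads to J, Y; the other 5 states are all reachable.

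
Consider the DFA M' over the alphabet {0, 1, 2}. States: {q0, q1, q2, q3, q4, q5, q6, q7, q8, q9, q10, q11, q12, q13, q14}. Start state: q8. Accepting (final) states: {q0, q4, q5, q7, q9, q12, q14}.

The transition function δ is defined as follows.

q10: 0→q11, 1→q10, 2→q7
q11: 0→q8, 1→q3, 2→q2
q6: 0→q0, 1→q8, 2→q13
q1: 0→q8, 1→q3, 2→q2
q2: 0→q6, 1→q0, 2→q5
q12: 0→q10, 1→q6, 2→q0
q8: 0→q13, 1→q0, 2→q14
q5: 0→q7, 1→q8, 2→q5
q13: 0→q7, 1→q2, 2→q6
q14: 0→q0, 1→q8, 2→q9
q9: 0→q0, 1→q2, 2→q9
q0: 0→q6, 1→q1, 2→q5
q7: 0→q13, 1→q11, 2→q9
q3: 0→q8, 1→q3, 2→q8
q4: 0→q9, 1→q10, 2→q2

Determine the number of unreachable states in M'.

3

BFS from q8 reaches {q0, q1, q2, q3, q5, q6, q7, q8, q9, q11, q13, q14}; the 3 state(s) q4, q10, q12 are never visited.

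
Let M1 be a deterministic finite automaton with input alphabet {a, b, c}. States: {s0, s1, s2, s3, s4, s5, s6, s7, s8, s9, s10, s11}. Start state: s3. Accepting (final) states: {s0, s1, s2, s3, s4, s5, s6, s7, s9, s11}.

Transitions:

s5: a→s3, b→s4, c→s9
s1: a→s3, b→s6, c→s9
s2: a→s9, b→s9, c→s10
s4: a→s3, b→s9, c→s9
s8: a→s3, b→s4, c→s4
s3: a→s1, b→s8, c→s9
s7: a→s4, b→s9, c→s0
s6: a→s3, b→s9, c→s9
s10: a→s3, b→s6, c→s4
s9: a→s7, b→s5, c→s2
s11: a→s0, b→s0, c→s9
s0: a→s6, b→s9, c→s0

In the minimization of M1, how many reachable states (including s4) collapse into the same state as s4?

2

First remove the unreachable states {s11}; 11 states remain.
Initial partition by acceptance: {s0,s1,s2,s3,s4,s5,s6,s7,s9} | {s8,s10}.
On input b, block {s0,s1,s2,s3,s4,s5,s6,s7,s9} splits into {s0,s1,s2,s4,s5,s6,s7,s9} and {s3}.
Refine {s0,s1,s2,s4,s5,s6,s7,s9} on symbol a: members go to different blocks, giving {s0,s2,s7,s9} and {s1,s4,s5,s6}.
On input a, block {s0,s2,s7,s9} splits into {s0,s7} and {s2,s9}.
On input b, block {s1,s4,s5,s6} splits into {s1,s5} and {s4,s6}.
Refine {s2,s9} on symbol a: members go to different blocks, giving {s2} and {s9}.
Stable partition: {s0,s7} | {s8,s10} | {s3} | {s1,s5} | {s2} | {s4,s6} | {s9} — 7 equivalence classes.
The equivalence class containing s4 is {s4,s6}, of size 2.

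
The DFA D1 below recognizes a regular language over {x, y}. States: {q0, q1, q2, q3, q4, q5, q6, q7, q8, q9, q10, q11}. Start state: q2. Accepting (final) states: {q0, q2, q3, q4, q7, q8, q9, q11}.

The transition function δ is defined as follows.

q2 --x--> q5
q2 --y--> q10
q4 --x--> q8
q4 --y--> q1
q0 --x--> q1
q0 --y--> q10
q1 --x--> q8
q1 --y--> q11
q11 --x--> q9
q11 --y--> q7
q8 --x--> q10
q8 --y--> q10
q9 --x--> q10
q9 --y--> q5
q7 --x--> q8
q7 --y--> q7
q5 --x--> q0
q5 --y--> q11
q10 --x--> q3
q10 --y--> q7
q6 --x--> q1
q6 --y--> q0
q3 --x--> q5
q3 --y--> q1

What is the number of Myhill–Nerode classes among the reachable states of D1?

3

States {q4,q6} cannot be reached from the start state, so discard them.
Initial partition by acceptance: {q0,q2,q3,q7,q8,q9,q11} | {q1,q5,q10}.
Refine {q0,q2,q3,q7,q8,q9,q11} on symbol x: members go to different blocks, giving {q0,q2,q3,q8,q9} and {q7,q11}.
No further refinement is possible. Final partition (3 blocks): {q0,q2,q3,q8,q9} | {q1,q5,q10} | {q7,q11}.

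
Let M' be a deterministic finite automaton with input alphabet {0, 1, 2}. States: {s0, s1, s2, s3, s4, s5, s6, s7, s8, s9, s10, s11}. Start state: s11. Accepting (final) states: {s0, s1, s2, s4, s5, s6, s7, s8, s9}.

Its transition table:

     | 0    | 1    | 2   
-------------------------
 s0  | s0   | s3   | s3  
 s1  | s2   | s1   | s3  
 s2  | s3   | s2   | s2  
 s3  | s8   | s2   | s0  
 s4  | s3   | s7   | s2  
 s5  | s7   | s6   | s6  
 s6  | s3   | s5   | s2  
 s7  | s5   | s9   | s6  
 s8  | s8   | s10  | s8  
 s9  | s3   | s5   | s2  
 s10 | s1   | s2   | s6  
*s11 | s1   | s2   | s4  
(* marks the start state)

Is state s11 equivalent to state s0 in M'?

Initial partition by acceptance: {s0,s1,s2,s4,s5,s6,s7,s8,s9} | {s3,s10,s11}.
Split {s0,s1,s2,s4,s5,s6,s7,s8,s9} by δ(·,0) → {s0,s1,s5,s7,s8} and {s2,s4,s6,s9}.
Refine {s0,s1,s5,s7,s8} on symbol 0: members go to different blocks, giving {s0,s5,s7,s8} and {s1}.
On input 1, block {s0,s5,s7,s8} splits into {s0,s8} and {s5,s7}.
Refine {s0,s8} on symbol 2: members go to different blocks, giving {s0} and {s8}.
Split {s3,s10,s11} by δ(·,0) → {s10,s11} and {s3}.
Refine {s2,s4,s6,s9} on symbol 1: members go to different blocks, giving {s4,s6,s9} and {s2}.
Stable partition: {s0} | {s10,s11} | {s4,s6,s9} | {s1} | {s5,s7} | {s8} | {s3} | {s2} — 8 equivalence classes.
s11 and s0 end up in different blocks, so they are distinguishable. For instance, the string 'ε' is accepted from only s0.

No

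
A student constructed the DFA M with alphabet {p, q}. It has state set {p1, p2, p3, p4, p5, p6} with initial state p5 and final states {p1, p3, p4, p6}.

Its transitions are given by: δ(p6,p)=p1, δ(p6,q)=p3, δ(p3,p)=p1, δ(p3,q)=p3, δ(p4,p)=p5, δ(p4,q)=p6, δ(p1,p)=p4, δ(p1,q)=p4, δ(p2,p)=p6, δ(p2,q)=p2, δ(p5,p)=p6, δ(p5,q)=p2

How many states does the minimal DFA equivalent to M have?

4

Initial partition by acceptance: {p1,p3,p4,p6} | {p2,p5}.
Refine {p1,p3,p4,p6} on symbol p: members go to different blocks, giving {p1,p3,p6} and {p4}.
On input p, block {p1,p3,p6} splits into {p3,p6} and {p1}.
No further refinement is possible. Final partition (4 blocks): {p3,p6} | {p2,p5} | {p4} | {p1}.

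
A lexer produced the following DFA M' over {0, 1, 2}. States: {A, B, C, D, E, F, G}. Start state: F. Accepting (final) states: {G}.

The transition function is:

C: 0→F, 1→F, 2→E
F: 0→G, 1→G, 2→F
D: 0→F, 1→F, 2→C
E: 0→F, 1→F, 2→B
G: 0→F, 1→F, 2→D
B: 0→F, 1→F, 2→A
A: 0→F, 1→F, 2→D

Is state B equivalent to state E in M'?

Yes

Initial partition by acceptance: {G} | {A,B,C,D,E,F}.
Split {A,B,C,D,E,F} by δ(·,0) → {A,B,C,D,E} and {F}.
The partition is now stable with 3 blocks: {G} | {A,B,C,D,E} | {F}.
B and E lie in the same block of the stable partition, so they are equivalent — no string distinguishes them.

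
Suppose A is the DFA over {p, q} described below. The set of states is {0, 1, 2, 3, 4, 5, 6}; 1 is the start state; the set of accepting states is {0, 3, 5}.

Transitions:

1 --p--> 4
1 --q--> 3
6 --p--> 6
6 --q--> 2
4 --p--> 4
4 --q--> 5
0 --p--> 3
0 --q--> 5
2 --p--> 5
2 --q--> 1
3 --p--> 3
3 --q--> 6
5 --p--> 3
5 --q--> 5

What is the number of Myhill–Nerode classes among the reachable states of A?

States {0} cannot be reached from the start state, so discard them.
Start with accepting vs non-accepting: {3,5} | {1,2,4,6}.
Refine {3,5} on symbol q: members go to different blocks, giving {3} and {5}.
Split {1,2,4,6} by δ(·,p) → {1,4,6} and {2}.
On input q, block {1,4,6} splits into {1} and {4} and {6}.
No further refinement is possible. Final partition (6 blocks): {3} | {1} | {5} | {2} | {4} | {6}.

6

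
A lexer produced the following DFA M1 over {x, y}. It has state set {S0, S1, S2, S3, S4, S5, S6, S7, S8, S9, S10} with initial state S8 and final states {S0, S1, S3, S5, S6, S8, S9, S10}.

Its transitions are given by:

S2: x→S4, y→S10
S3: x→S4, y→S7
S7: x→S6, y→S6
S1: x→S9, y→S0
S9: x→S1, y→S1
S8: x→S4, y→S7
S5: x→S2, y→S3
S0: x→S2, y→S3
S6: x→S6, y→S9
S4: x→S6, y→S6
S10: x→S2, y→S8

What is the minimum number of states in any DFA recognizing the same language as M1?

7

Reachable states from the start: {S0,S1,S2,S3,S4,S6,S7,S8,S9,S10}. Unreachable: {S5} — drop them.
P0 = {S0,S1,S3,S6,S8,S9,S10} | {S2,S4,S7}.
Refine {S0,S1,S3,S6,S8,S9,S10} on symbol x: members go to different blocks, giving {S0,S3,S8,S10} and {S1,S6,S9}.
Refine {S0,S3,S8,S10} on symbol y: members go to different blocks, giving {S0,S10} and {S3,S8}.
Refine {S2,S4,S7} on symbol x: members go to different blocks, giving {S4,S7} and {S2}.
Refine {S1,S6,S9} on symbol y: members go to different blocks, giving {S6,S9} and {S1}.
Refine {S6,S9} on symbol x: members go to different blocks, giving {S6} and {S9}.
Stable partition: {S0,S10} | {S4,S7} | {S6} | {S3,S8} | {S2} | {S1} | {S9} — 7 equivalence classes.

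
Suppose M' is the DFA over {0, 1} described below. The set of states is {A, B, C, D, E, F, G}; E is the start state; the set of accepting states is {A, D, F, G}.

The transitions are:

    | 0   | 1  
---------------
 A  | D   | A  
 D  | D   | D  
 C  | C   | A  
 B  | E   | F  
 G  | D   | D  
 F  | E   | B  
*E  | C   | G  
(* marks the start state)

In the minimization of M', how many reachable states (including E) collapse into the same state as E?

First remove the unreachable states {B,F}; 5 states remain.
P0 = {A,D,G} | {C,E}.
The partition is now stable with 2 blocks: {A,D,G} | {C,E}.
The equivalence class containing E is {C,E}, of size 2.

2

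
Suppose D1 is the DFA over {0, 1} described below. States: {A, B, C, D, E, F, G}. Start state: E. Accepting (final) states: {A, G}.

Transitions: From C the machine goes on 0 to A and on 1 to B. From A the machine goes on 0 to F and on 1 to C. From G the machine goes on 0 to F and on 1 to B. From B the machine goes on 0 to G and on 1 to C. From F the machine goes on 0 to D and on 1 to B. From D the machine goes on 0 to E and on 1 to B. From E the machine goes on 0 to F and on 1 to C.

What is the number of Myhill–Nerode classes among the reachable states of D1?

3

All states are reachable from the start state.
P0 = {A,G} | {B,C,D,E,F}.
On input 0, block {B,C,D,E,F} splits into {D,E,F} and {B,C}.
The partition is now stable with 3 blocks: {A,G} | {D,E,F} | {B,C}.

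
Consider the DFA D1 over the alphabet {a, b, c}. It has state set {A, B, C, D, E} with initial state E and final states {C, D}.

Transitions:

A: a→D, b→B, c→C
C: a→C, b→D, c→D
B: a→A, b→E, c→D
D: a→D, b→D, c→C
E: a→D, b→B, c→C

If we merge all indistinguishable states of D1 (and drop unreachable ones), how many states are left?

3

Every state is reachable, so we keep all 5.
Start with accepting vs non-accepting: {C,D} | {A,B,E}.
Split {A,B,E} by δ(·,a) → {A,E} and {B}.
Stable partition: {C,D} | {A,E} | {B} — 3 equivalence classes.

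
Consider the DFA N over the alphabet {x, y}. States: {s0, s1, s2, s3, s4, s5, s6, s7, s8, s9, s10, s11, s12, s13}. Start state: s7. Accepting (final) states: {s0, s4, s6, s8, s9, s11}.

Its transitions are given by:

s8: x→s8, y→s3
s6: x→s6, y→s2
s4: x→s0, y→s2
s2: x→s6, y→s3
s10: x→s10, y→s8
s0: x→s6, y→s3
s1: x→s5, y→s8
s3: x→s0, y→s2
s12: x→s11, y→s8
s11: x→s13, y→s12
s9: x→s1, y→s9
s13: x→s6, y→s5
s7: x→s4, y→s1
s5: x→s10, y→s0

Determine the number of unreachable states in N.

4

Starting at s7 and following transitions, the reachable set is {s0, s1, s2, s3, s4, s5, s6, s7, s8, s10}. That leaves s9, s11, s12, s13 unreachable — 4 in total.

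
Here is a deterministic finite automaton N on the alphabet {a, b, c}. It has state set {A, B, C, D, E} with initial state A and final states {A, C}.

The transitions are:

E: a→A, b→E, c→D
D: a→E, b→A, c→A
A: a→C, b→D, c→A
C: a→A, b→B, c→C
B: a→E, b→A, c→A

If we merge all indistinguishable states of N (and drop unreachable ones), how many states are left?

3

All states are reachable from the start state.
Start with accepting vs non-accepting: {A,C} | {B,D,E}.
Refine {B,D,E} on symbol a: members go to different blocks, giving {B,D} and {E}.
No further refinement is possible. Final partition (3 blocks): {A,C} | {B,D} | {E}.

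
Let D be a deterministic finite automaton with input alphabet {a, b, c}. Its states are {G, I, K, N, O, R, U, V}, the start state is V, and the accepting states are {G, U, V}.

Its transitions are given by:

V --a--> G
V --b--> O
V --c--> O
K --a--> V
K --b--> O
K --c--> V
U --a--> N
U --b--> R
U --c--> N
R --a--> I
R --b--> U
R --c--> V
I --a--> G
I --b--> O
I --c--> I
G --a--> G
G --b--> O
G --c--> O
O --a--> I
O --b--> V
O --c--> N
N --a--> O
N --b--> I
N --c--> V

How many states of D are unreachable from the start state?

BFS from V reaches {G, I, N, O, V}; the 3 state(s) K, R, U are never visited.

3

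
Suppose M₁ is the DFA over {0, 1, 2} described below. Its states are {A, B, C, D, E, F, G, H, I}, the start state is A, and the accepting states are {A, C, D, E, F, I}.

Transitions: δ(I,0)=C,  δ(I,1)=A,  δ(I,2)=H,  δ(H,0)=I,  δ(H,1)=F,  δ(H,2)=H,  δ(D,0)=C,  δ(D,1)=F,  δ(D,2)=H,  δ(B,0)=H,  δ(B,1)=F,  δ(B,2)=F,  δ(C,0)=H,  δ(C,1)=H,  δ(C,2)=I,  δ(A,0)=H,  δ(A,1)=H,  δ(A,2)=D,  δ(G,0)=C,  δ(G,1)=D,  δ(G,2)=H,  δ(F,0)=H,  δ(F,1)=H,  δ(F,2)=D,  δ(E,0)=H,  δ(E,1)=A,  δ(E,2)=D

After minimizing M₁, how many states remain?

States {B,E,G} cannot be reached from the start state, so discard them.
Start with accepting vs non-accepting: {A,C,D,F,I} | {H}.
On input 0, block {A,C,D,F,I} splits into {A,C,F} and {D,I}.
The partition is now stable with 3 blocks: {A,C,F} | {H} | {D,I}.

3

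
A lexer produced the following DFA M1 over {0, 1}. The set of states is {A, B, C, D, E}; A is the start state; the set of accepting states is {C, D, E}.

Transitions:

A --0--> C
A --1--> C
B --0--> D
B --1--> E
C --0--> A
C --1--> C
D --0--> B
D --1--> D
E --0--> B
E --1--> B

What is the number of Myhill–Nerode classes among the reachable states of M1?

2

Reachable states from the start: {A,C}. Unreachable: {B,D,E} — drop them.
Initial partition by acceptance: {C} | {A}.
Stable partition: {C} | {A} — 2 equivalence classes.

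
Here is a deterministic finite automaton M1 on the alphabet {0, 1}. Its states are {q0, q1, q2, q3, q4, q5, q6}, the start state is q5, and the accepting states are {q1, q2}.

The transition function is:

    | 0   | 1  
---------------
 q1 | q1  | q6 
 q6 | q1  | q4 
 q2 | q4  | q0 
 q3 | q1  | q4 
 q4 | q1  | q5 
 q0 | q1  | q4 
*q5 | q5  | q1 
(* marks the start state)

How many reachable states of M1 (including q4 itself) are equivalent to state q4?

First remove the unreachable states {q0,q2,q3}; 4 states remain.
P0 = {q1} | {q4,q5,q6}.
Refine {q4,q5,q6} on symbol 0: members go to different blocks, giving {q4,q6} and {q5}.
Split {q4,q6} by δ(·,1) → {q4} and {q6}.
The partition is now stable with 4 blocks: {q1} | {q4} | {q5} | {q6}.
State q4 belongs to the block {q4}, which has 1 states.

1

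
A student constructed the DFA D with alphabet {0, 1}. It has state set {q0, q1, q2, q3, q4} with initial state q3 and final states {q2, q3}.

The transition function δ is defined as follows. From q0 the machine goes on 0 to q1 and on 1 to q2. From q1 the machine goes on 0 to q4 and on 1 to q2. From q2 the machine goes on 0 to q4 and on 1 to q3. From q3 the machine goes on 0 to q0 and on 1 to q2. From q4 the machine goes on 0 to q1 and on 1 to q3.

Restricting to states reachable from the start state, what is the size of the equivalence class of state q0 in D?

3

Every state is reachable, so we keep all 5.
Start with accepting vs non-accepting: {q2,q3} | {q0,q1,q4}.
No further refinement is possible. Final partition (2 blocks): {q2,q3} | {q0,q1,q4}.
State q0 belongs to the block {q0,q1,q4}, which has 3 states.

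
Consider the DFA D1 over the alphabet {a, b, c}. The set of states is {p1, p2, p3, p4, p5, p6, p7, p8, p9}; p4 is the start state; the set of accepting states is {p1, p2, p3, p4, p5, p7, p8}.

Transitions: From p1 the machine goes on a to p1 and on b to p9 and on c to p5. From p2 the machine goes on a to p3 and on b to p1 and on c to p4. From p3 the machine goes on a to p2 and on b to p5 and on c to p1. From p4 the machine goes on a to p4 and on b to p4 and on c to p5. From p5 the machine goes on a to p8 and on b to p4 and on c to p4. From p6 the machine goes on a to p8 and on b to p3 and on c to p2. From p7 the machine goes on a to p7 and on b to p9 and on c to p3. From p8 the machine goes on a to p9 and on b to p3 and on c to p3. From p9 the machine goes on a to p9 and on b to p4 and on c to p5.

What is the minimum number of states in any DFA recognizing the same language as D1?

7

Reachable states from the start: {p1,p2,p3,p4,p5,p8,p9}. Unreachable: {p6,p7} — drop them.
Start with accepting vs non-accepting: {p1,p2,p3,p4,p5,p8} | {p9}.
Split {p1,p2,p3,p4,p5,p8} by δ(·,a) → {p1,p2,p3,p4,p5} and {p8}.
On input a, block {p1,p2,p3,p4,p5} splits into {p1,p2,p3,p4} and {p5}.
On input b, block {p1,p2,p3,p4} splits into {p2,p4} and {p1} and {p3}.
On input a, block {p2,p4} splits into {p2} and {p4}.
Stable partition: {p2} | {p9} | {p8} | {p5} | {p1} | {p3} | {p4} — 7 equivalence classes.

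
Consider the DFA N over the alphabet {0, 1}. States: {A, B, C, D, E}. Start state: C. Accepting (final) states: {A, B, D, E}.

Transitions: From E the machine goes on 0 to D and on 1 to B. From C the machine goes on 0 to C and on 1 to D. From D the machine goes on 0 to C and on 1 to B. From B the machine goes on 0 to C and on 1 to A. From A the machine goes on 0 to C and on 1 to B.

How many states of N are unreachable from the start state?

No path from C leads to E; the other 4 states are all reachable.

1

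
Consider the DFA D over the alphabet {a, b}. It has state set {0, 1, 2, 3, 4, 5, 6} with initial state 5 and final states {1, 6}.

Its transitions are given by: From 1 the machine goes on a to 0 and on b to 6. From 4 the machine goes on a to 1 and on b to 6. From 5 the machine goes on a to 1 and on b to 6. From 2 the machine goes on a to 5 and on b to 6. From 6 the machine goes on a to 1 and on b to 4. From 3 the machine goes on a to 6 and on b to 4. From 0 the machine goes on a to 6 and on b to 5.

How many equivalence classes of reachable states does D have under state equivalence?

4

Reachable states from the start: {0,1,4,5,6}. Unreachable: {2,3} — drop them.
Initial partition by acceptance: {1,6} | {0,4,5}.
Refine {1,6} on symbol a: members go to different blocks, giving {1} and {6}.
Split {0,4,5} by δ(·,a) → {4,5} and {0}.
No further refinement is possible. Final partition (4 blocks): {1} | {4,5} | {6} | {0}.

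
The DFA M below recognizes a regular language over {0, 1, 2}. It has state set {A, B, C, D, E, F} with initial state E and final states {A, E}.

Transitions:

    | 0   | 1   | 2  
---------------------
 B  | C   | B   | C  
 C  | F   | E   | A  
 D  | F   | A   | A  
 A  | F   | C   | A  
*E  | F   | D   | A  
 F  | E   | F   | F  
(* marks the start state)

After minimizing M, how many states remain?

Reachable states from the start: {A,C,D,E,F}. Unreachable: {B} — drop them.
P0 = {A,E} | {C,D,F}.
Refine {C,D,F} on symbol 0: members go to different blocks, giving {C,D} and {F}.
No further refinement is possible. Final partition (3 blocks): {A,E} | {C,D} | {F}.

3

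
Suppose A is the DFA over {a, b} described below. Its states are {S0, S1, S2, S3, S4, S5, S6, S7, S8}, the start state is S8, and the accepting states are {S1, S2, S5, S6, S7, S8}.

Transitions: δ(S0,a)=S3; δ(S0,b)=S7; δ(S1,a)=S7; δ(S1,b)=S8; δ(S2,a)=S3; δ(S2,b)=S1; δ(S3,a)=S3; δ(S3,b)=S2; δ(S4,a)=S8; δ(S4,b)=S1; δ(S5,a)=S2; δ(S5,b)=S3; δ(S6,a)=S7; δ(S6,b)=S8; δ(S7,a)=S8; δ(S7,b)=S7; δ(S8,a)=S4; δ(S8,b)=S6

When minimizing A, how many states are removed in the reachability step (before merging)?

BFS from S8 reaches {S1, S4, S6, S7, S8}; the 4 state(s) S0, S2, S3, S5 are never visited.

4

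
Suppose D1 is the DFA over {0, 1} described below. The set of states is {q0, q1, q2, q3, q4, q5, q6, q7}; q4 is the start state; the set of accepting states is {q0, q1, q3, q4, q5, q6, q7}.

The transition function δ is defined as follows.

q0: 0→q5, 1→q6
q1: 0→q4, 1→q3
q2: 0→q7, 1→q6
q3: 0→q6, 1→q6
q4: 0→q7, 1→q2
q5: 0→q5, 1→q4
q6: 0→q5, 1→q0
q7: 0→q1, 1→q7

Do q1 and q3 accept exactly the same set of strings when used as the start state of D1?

P0 = {q0,q1,q3,q4,q5,q6,q7} | {q2}.
On input 1, block {q0,q1,q3,q4,q5,q6,q7} splits into {q0,q1,q3,q5,q6,q7} and {q4}.
On input 0, block {q0,q1,q3,q5,q6,q7} splits into {q0,q3,q5,q6,q7} and {q1}.
Split {q0,q3,q5,q6,q7} by δ(·,0) → {q0,q3,q5,q6} and {q7}.
On input 1, block {q0,q3,q5,q6} splits into {q0,q3,q6} and {q5}.
Split {q0,q3,q6} by δ(·,0) → {q0,q6} and {q3}.
Stable partition: {q0,q6} | {q2} | {q4} | {q1} | {q7} | {q5} | {q3} — 7 equivalence classes.
q1 and q3 end up in different blocks, so they are distinguishable. For instance, the string '01' is accepted from only q3.

No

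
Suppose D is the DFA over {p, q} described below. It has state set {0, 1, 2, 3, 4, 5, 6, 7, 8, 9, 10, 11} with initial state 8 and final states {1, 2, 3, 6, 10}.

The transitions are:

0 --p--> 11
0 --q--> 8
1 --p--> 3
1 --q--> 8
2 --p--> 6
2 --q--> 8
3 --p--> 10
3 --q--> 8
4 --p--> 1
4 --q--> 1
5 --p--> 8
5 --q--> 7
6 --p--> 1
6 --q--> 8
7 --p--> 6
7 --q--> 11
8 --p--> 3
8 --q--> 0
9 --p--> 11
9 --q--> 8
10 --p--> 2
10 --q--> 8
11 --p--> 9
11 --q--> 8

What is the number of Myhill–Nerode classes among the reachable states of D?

3

First remove the unreachable states {4,5,7}; 9 states remain.
Start with accepting vs non-accepting: {1,2,3,6,10} | {0,8,9,11}.
Refine {0,8,9,11} on symbol p: members go to different blocks, giving {0,9,11} and {8}.
The partition is now stable with 3 blocks: {1,2,3,6,10} | {0,9,11} | {8}.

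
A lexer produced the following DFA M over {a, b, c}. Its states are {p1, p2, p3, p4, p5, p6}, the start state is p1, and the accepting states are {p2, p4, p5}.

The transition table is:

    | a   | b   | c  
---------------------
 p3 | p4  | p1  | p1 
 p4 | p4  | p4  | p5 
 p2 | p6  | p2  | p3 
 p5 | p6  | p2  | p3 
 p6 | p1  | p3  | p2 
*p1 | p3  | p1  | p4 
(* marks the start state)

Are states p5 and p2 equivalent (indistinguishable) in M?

Yes

Every state is reachable, so we keep all 6.
Initial partition by acceptance: {p2,p4,p5} | {p1,p3,p6}.
Refine {p2,p4,p5} on symbol a: members go to different blocks, giving {p2,p5} and {p4}.
On input a, block {p1,p3,p6} splits into {p1,p6} and {p3}.
Refine {p1,p6} on symbol a: members go to different blocks, giving {p1} and {p6}.
The partition is now stable with 5 blocks: {p2,p5} | {p1} | {p4} | {p3} | {p6}.
p5 and p2 lie in the same block of the stable partition, so they are equivalent — no string distinguishes them.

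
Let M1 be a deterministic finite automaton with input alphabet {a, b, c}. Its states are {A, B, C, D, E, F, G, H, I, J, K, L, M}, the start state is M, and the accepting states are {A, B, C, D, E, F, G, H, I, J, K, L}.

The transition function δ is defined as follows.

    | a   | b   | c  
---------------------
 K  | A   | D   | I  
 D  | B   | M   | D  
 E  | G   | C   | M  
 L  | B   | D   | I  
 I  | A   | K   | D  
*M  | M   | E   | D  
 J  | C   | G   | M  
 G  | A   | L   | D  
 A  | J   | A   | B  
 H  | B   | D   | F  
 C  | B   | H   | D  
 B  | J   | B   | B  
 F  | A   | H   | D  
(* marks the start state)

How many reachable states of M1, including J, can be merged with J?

All states are reachable from the start state.
Start with accepting vs non-accepting: {A,B,C,D,E,F,G,H,I,J,K,L} | {M}.
On input b, block {A,B,C,D,E,F,G,H,I,J,K,L} splits into {A,B,C,E,F,G,H,I,J,K,L} and {D}.
Refine {A,B,C,E,F,G,H,I,J,K,L} on symbol b: members go to different blocks, giving {A,B,C,E,F,G,I,J} and {H,K,L}.
On input b, block {A,B,C,E,F,G,I,J} splits into {A,B,E,J} and {C,F,G,I}.
Refine {A,B,E,J} on symbol a: members go to different blocks, giving {A,B} and {E,J}.
The partition is now stable with 6 blocks: {A,B} | {M} | {D} | {H,K,L} | {C,F,G,I} | {E,J}.
State J belongs to the block {E,J}, which has 2 states.

2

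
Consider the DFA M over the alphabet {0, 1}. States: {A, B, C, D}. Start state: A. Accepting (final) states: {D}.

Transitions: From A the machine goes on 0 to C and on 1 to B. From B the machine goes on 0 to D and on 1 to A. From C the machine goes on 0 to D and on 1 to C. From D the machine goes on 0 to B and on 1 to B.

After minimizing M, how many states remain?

4

All states are reachable from the start state.
Initial partition by acceptance: {D} | {A,B,C}.
Refine {A,B,C} on symbol 0: members go to different blocks, giving {B,C} and {A}.
Refine {B,C} on symbol 1: members go to different blocks, giving {B} and {C}.
The partition is now stable with 4 blocks: {D} | {B} | {A} | {C}.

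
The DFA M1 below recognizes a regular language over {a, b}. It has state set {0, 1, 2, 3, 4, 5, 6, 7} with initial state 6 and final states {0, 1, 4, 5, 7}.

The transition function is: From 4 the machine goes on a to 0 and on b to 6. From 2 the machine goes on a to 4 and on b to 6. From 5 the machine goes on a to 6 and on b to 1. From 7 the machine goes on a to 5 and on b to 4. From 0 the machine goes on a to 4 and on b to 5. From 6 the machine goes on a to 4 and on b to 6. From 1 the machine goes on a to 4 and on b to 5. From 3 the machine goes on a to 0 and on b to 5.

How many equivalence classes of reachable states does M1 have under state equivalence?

Reachable states from the start: {0,1,4,5,6}. Unreachable: {2,3,7} — drop them.
P0 = {0,1,4,5} | {6}.
Refine {0,1,4,5} on symbol a: members go to different blocks, giving {0,1,4} and {5}.
Refine {0,1,4} on symbol b: members go to different blocks, giving {0,1} and {4}.
No further refinement is possible. Final partition (4 blocks): {0,1} | {6} | {5} | {4}.

4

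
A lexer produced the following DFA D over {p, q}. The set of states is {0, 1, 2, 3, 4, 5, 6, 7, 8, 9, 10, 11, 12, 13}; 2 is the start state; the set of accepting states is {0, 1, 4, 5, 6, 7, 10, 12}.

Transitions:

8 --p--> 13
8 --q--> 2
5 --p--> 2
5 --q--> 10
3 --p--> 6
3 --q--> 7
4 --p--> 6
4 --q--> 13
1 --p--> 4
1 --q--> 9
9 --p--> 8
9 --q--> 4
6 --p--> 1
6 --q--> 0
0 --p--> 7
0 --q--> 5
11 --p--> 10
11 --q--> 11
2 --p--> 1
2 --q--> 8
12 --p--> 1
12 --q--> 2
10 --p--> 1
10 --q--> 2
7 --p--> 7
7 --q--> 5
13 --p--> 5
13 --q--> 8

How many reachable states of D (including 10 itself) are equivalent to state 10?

States {3,11,12} cannot be reached from the start state, so discard them.
P0 = {0,1,4,5,6,7,10} | {2,8,9,13}.
On input p, block {0,1,4,5,6,7,10} splits into {0,1,4,6,7,10} and {5}.
Refine {0,1,4,6,7,10} on symbol q: members go to different blocks, giving {1,4,10} and {0,7} and {6}.
Split {1,4,10} by δ(·,p) → {1,10} and {4}.
Refine {1,10} on symbol p: members go to different blocks, giving {1} and {10}.
Refine {2,8,9,13} on symbol p: members go to different blocks, giving {8,9} and {2} and {13}.
On input p, block {8,9} splits into {8} and {9}.
The partition is now stable with 10 blocks: {1} | {8} | {5} | {0,7} | {6} | {4} | {10} | {2} | {13} | {9}.
State 10 belongs to the block {10}, which has 1 states.

1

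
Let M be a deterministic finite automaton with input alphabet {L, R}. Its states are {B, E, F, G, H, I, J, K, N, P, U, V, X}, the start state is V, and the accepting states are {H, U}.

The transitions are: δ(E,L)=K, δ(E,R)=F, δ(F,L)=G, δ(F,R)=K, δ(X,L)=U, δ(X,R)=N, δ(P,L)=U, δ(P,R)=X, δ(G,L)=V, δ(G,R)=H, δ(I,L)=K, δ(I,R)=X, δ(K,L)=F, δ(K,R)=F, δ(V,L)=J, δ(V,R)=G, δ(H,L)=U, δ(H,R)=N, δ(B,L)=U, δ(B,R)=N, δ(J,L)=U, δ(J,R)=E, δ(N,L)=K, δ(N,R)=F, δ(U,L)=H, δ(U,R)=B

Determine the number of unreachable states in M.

No path from V leads to I, P, X; the other 10 states are all reachable.

3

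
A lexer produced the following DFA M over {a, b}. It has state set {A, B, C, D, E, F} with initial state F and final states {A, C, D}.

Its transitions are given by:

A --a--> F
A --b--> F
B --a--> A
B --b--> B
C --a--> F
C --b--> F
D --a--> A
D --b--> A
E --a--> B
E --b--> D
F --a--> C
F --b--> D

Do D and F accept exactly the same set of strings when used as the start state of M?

States {B,E} cannot be reached from the start state, so discard them.
Initial partition by acceptance: {A,C,D} | {F}.
Split {A,C,D} by δ(·,a) → {A,C} and {D}.
No further refinement is possible. Final partition (3 blocks): {A,C} | {F} | {D}.
D and F end up in different blocks, so they are distinguishable. For instance, the string 'ε' is accepted from only D.

No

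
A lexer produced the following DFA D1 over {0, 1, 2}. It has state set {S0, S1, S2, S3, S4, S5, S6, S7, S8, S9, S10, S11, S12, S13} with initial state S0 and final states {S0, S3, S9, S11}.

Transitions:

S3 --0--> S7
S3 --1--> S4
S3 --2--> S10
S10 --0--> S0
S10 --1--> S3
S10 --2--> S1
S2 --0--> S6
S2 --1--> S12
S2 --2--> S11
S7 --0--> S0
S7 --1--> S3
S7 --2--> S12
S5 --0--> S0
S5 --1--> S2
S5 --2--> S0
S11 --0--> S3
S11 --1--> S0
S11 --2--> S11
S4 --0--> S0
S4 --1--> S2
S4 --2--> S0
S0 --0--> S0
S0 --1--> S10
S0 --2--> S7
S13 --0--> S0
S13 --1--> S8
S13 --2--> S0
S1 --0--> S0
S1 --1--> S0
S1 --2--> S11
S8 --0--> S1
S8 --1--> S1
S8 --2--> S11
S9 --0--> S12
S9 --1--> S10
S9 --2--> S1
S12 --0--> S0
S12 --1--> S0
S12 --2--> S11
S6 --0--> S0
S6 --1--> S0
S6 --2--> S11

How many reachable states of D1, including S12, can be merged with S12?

3

Reachable states from the start: {S0,S1,S2,S3,S4,S6,S7,S10,S11,S12}. Unreachable: {S5,S8,S9,S13} — drop them.
Initial partition by acceptance: {S0,S3,S11} | {S1,S2,S4,S6,S7,S10,S12}.
Split {S0,S3,S11} by δ(·,0) → {S0,S11} and {S3}.
Split {S0,S11} by δ(·,0) → {S0} and {S11}.
Split {S1,S2,S4,S6,S7,S10,S12} by δ(·,0) → {S1,S4,S6,S7,S10,S12} and {S2}.
Split {S1,S4,S6,S7,S10,S12} by δ(·,1) → {S1,S6,S12} and {S7,S10} and {S4}.
Stable partition: {S0} | {S1,S6,S12} | {S3} | {S11} | {S2} | {S7,S10} | {S4} — 7 equivalence classes.
The equivalence class containing S12 is {S1,S6,S12}, of size 3.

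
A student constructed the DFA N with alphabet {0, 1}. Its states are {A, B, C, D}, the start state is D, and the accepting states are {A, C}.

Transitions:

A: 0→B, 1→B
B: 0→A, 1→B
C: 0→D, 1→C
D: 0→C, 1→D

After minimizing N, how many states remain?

Reachable states from the start: {C,D}. Unreachable: {A,B} — drop them.
Start with accepting vs non-accepting: {C} | {D}.
No further refinement is possible. Final partition (2 blocks): {C} | {D}.

2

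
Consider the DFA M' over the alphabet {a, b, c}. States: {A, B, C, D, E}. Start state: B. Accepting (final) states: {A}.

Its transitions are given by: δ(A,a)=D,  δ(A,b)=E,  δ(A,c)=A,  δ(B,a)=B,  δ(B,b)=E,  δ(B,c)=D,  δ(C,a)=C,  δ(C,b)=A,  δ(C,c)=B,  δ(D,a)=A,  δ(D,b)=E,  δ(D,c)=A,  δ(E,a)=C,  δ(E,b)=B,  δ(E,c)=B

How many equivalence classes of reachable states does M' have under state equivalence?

Initial partition by acceptance: {A} | {B,C,D,E}.
Refine {B,C,D,E} on symbol a: members go to different blocks, giving {B,C,E} and {D}.
Refine {B,C,E} on symbol b: members go to different blocks, giving {B,E} and {C}.
On input a, block {B,E} splits into {B} and {E}.
Stable partition: {A} | {B} | {D} | {C} | {E} — 5 equivalence classes.

5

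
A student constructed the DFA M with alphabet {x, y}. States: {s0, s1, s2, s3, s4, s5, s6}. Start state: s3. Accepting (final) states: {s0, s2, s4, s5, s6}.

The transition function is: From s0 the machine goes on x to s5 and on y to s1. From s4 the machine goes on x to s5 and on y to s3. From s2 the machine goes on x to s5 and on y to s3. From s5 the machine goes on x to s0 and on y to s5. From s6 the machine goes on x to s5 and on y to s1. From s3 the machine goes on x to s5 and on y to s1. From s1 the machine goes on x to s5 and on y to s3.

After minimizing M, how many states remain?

3

Reachable states from the start: {s0,s1,s3,s5}. Unreachable: {s2,s4,s6} — drop them.
Initial partition by acceptance: {s0,s5} | {s1,s3}.
Split {s0,s5} by δ(·,y) → {s0} and {s5}.
The partition is now stable with 3 blocks: {s0} | {s1,s3} | {s5}.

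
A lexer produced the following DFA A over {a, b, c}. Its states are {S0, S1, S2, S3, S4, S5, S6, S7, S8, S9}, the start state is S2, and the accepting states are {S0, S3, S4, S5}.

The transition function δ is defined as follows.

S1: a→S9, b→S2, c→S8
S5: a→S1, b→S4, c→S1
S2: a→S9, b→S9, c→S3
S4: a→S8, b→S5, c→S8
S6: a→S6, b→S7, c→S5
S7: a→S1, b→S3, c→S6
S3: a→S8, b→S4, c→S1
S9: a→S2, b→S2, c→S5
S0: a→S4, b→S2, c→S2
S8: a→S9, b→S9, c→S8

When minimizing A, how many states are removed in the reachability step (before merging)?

3

Starting at S2 and following transitions, the reachable set is {S1, S2, S3, S4, S5, S8, S9}. That leaves S0, S6, S7 unreachable — 3 in total.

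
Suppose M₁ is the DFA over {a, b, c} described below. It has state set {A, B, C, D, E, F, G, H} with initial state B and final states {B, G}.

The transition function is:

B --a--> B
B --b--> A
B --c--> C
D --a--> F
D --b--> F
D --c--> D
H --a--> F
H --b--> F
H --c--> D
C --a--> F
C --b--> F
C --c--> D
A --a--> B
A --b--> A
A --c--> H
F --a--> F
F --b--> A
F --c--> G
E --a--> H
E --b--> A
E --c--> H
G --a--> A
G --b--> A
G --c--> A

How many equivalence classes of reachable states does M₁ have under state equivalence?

States {E} cannot be reached from the start state, so discard them.
Initial partition by acceptance: {B,G} | {A,C,D,F,H}.
On input a, block {B,G} splits into {B} and {G}.
Refine {A,C,D,F,H} on symbol a: members go to different blocks, giving {C,D,F,H} and {A}.
Split {C,D,F,H} by δ(·,b) → {C,D,H} and {F}.
Stable partition: {B} | {C,D,H} | {G} | {A} | {F} — 5 equivalence classes.

5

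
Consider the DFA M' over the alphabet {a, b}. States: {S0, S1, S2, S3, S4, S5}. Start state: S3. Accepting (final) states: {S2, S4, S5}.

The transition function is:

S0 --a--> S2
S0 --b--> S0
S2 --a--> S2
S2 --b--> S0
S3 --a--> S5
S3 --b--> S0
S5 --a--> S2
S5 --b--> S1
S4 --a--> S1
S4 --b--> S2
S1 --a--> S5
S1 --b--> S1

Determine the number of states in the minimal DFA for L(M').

Reachable states from the start: {S0,S1,S2,S3,S5}. Unreachable: {S4} — drop them.
P0 = {S2,S5} | {S0,S1,S3}.
Stable partition: {S2,S5} | {S0,S1,S3} — 2 equivalence classes.

2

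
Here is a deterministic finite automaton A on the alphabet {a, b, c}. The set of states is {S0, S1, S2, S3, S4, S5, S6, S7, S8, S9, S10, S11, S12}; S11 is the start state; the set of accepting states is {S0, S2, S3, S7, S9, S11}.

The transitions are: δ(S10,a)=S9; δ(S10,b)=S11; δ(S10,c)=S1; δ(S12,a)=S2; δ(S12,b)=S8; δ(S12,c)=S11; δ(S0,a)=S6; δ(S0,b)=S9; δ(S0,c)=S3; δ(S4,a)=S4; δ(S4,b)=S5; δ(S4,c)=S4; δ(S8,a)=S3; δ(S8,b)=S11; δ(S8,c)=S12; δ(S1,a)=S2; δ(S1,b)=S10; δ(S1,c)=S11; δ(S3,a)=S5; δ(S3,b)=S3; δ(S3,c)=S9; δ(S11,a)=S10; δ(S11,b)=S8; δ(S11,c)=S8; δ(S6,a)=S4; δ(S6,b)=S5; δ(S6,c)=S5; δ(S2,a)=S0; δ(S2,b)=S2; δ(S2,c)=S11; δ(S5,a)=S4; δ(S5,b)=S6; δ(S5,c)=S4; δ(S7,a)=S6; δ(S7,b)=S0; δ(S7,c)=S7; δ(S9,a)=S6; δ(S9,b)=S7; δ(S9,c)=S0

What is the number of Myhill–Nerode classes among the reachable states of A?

6

Every state is reachable, so we keep all 13.
Start with accepting vs non-accepting: {S0,S2,S3,S7,S9,S11} | {S1,S4,S5,S6,S8,S10,S12}.
Refine {S0,S2,S3,S7,S9,S11} on symbol a: members go to different blocks, giving {S0,S3,S7,S9,S11} and {S2}.
Refine {S0,S3,S7,S9,S11} on symbol b: members go to different blocks, giving {S0,S3,S7,S9} and {S11}.
Refine {S1,S4,S5,S6,S8,S10,S12} on symbol a: members go to different blocks, giving {S4,S5,S6} and {S1,S12} and {S8,S10}.
The partition is now stable with 6 blocks: {S0,S3,S7,S9} | {S4,S5,S6} | {S2} | {S11} | {S1,S12} | {S8,S10}.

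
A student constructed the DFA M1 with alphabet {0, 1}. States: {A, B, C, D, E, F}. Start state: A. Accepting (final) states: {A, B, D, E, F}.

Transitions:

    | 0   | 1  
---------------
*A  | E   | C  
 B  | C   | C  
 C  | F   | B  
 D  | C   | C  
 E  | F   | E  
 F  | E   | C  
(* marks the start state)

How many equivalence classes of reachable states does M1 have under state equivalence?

4

First remove the unreachable states {D}; 5 states remain.
Start with accepting vs non-accepting: {A,B,E,F} | {C}.
Split {A,B,E,F} by δ(·,0) → {A,E,F} and {B}.
On input 1, block {A,E,F} splits into {A,F} and {E}.
The partition is now stable with 4 blocks: {A,F} | {C} | {B} | {E}.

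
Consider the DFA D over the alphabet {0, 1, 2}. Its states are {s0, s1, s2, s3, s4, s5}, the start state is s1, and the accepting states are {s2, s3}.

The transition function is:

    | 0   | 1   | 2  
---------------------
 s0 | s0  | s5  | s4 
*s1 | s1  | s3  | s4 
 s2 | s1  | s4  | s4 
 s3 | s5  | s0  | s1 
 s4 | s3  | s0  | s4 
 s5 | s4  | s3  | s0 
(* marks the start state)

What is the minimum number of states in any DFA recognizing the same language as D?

5

Reachable states from the start: {s0,s1,s3,s4,s5}. Unreachable: {s2} — drop them.
Initial partition by acceptance: {s3} | {s0,s1,s4,s5}.
Refine {s0,s1,s4,s5} on symbol 0: members go to different blocks, giving {s0,s1,s5} and {s4}.
On input 0, block {s0,s1,s5} splits into {s0,s1} and {s5}.
Refine {s0,s1} on symbol 1: members go to different blocks, giving {s0} and {s1}.
No further refinement is possible. Final partition (5 blocks): {s3} | {s0} | {s4} | {s5} | {s1}.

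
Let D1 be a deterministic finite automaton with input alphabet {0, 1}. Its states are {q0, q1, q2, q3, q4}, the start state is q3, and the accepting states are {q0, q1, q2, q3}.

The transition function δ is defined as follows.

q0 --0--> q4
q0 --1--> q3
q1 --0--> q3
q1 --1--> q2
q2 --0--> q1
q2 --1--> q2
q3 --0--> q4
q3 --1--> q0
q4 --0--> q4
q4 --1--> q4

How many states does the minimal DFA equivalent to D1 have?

States {q1,q2} cannot be reached from the start state, so discard them.
Start with accepting vs non-accepting: {q0,q3} | {q4}.
No further refinement is possible. Final partition (2 blocks): {q0,q3} | {q4}.

2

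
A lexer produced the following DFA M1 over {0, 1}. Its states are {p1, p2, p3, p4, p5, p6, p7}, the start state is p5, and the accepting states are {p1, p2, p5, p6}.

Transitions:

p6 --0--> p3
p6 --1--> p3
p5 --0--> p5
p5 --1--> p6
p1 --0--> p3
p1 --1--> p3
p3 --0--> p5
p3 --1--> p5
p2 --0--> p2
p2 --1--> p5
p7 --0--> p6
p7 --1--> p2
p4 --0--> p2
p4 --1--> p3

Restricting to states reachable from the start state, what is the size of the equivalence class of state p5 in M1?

States {p1,p2,p4,p7} cannot be reached from the start state, so discard them.
Initial partition by acceptance: {p5,p6} | {p3}.
Refine {p5,p6} on symbol 0: members go to different blocks, giving {p5} and {p6}.
The partition is now stable with 3 blocks: {p5} | {p3} | {p6}.
The equivalence class containing p5 is {p5}, of size 1.

1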